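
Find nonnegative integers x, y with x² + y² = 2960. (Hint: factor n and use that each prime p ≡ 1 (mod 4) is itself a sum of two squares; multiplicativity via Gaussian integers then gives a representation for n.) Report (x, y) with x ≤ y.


Step 1: Factor n = 2960 = 2^4 · 5 · 37.
Step 2: Check the mod-4 condition on each prime factor: 2 = 2 (special); 5 ≡ 1 (mod 4), exponent 1; 37 ≡ 1 (mod 4), exponent 1.
All primes ≡ 3 (mod 4) appear to even exponent (or don't appear), so by the two-squares theorem n IS expressible as a sum of two squares.
Step 3: Build a representation. Group n = k² · m with k = 4 and m = 5 · 37 = 185 (a product of primes ≡ 1 (mod 4)); a representation of m scales to one of n via (k·x)² + (k·y)² = k²(x² + y²). Each prime p ≡ 1 (mod 4) is itself a sum of two squares; find a² by testing p − a² for a perfect square:
  5: 5 − 1² = 4 = 2² ⇒ 5 = 1² + 2².
  37: 37 − 1² = 36 = 6² ⇒ 37 = 1² + 6².
  Combine using the Brahmagupta–Fibonacci identity (a² + b²)(c² + d²) = (ac − bd)² + (ad + bc)² = (ac + bd)² + (ad − bc)²:
  5 · 37 = 185: from (1² + 2²)(1² + 6²), take (1·1 − 2·6, 1·6 + 2·1) = (1 − 12, 6 + 2) = (-11, 8); dropping signs (only squares matter) gives (11, 8); check 11² + 8² = 121 + 64 = 185 ✓.
  Scale by k = 4: (4·11, 4·8) = (44, 32).
Step 4: Order so x ≤ y and verify: 32² + 44² = 1024 + 1936 = 2960 = n. ✓

n = 2960 = 32² + 44² (one valid representation with x ≤ y).


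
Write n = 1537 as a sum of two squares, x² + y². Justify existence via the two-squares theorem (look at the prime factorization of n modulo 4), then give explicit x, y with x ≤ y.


Step 1: Factor n = 1537 = 29 · 53.
Step 2: Check the mod-4 condition on each prime factor: 29 ≡ 1 (mod 4), exponent 1; 53 ≡ 1 (mod 4), exponent 1.
All primes ≡ 3 (mod 4) appear to even exponent (or don't appear), so by the two-squares theorem n IS expressible as a sum of two squares.
Step 3: Build a representation. Here n = 29 · 53 is a product of primes ≡ 1 (mod 4). Each prime p ≡ 1 (mod 4) is itself a sum of two squares; find a² by testing p − a² for a perfect square:
  29: 29 − 1² = 28, 29 − 2² = 25 = 5² ⇒ 29 = 2² + 5².
  53: 53 − 1² = 52, 53 − 2² = 49 = 7² ⇒ 53 = 2² + 7².
  Combine using the Brahmagupta–Fibonacci identity (a² + b²)(c² + d²) = (ac − bd)² + (ad + bc)² = (ac + bd)² + (ad − bc)²:
  29 · 53 = 1537: from (2² + 5²)(2² + 7²), take (2·2 − 5·7, 2·7 + 5·2) = (4 − 35, 14 + 10) = (-31, 24); dropping signs (only squares matter) gives (31, 24); check 31² + 24² = 961 + 576 = 1537 ✓.
Step 4: Order so x ≤ y and verify: 24² + 31² = 576 + 961 = 1537 = n. ✓

n = 1537 = 24² + 31² (one valid representation with x ≤ y).


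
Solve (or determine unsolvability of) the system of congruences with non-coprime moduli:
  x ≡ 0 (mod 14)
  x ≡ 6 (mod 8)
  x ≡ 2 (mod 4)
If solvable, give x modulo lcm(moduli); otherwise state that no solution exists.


Moduli 14, 8, 4 are not pairwise coprime, so CRT works modulo lcm(m_i) when all pairwise compatibility conditions hold.
Pairwise compatibility: gcd(m_i, m_j) must divide a_i - a_j for every pair.
Merge one congruence at a time:
  Start: x ≡ 0 (mod 14).
  Combine with x ≡ 6 (mod 8): gcd(14, 8) = 2; 6 - 0 = 6, which IS divisible by 2, so compatible.
    Write x = 0 + 14·t and substitute into x ≡ 6 (mod 8): 14·t ≡ 6 − 0 = 6 (mod 8).
    Divide the congruence (and modulus) by g = 2: 7·t ≡ 3 (mod 4).
    Reduce coefficients mod 4: 3·t ≡ 3 (mod 4).
    The inverse of 3 mod 4 is 3 (since 3·3 = 9 = 2·4 + 1), so t ≡ 3·3 = 9 ≡ 1 (mod 4).
    Then x = 0 + 14·1 = 14, valid modulo lcm(14, 8) = 56: x ≡ 14 (mod 56).
  Combine with x ≡ 2 (mod 4): gcd(56, 4) = 4; 2 - 14 = -12, which IS divisible by 4, so compatible.
    Write x = 14 + 56·t and substitute into x ≡ 2 (mod 4): 56·t ≡ 2 − 14 = -12 (mod 4).
    Divide the congruence (and modulus) by g = 4: 14·t ≡ -3 (mod 1).
    Modulo 1 every t works; take t = 0.
    Then x = 14 + 56·0 = 14, valid modulo lcm(56, 4) = 56: x ≡ 14 (mod 56).
Verify: 14 mod 14 = 0, 14 mod 8 = 6, 14 mod 4 = 2.

x ≡ 14 (mod 56).


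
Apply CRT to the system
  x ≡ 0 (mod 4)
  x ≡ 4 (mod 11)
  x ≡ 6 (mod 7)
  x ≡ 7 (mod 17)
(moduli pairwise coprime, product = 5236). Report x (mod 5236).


Product of moduli M = 4 · 11 · 7 · 17 = 5236.
Merge one congruence at a time:
  Start: x ≡ 0 (mod 4).
  Combine with x ≡ 4 (mod 11); new modulus lcm = 44.
    Write x = 0 + 4·t and substitute into x ≡ 4 (mod 11): 4·t ≡ 4 − 0 = 4 (mod 11).
    The inverse of 4 mod 11 is 3 (since 4·3 = 12 = 1·11 + 1), so t ≡ 3·4 = 12 ≡ 1 (mod 11).
    Then x = 0 + 4·1 = 4, valid modulo lcm(4, 11) = 44: x ≡ 4 (mod 44).
  Combine with x ≡ 6 (mod 7); new modulus lcm = 308.
    Write x = 4 + 44·t and substitute into x ≡ 6 (mod 7): 44·t ≡ 6 − 4 = 2 (mod 7).
    Reduce coefficients mod 7: 2·t ≡ 2 (mod 7).
    The inverse of 2 mod 7 is 4 (since 2·4 = 8 = 1·7 + 1), so t ≡ 4·2 = 8 ≡ 1 (mod 7).
    Then x = 4 + 44·1 = 48, valid modulo lcm(44, 7) = 308: x ≡ 48 (mod 308).
  Combine with x ≡ 7 (mod 17); new modulus lcm = 5236.
    Write x = 48 + 308·t and substitute into x ≡ 7 (mod 17): 308·t ≡ 7 − 48 = -41 (mod 17).
    Reduce coefficients mod 17: 2·t ≡ 10 (mod 17).
    The inverse of 2 mod 17 is 9 (since 2·9 = 18 = 1·17 + 1), so t ≡ 9·10 = 90 ≡ 5 (mod 17).
    Then x = 48 + 308·5 = 1588, valid modulo lcm(308, 17) = 5236: x ≡ 1588 (mod 5236).
Verify against each original: 1588 mod 4 = 0, 1588 mod 11 = 4, 1588 mod 7 = 6, 1588 mod 17 = 7.

x ≡ 1588 (mod 5236).


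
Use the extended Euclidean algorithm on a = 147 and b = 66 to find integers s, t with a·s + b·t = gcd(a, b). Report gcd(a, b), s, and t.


Euclidean algorithm on (147, 66) — divide until remainder is 0:
  147 = 2 · 66 + 15
  66 = 4 · 15 + 6
  15 = 2 · 6 + 3
  6 = 2 · 3 + 0
gcd(147, 66) = 3.
Track Bezout coefficients alongside the remainders: start with r₀ = 147 = a·1 + b·0 (s = 1, t = 0) and r₁ = 66 = a·0 + b·1 (s = 0, t = 1); each new remainder r_{k+1} = r_{k-1} − q_k·r_k inherits s_{k+1} = s_{k-1} − q_k·s_k, t_{k+1} = t_{k-1} − q_k·t_k, so r_k = a·s_k + b·t_k at every step:
  q = 2: r = 15, s = 1 − 2·0 = 1, t = 0 − 2·1 = -2  (check: 147·1 + 66·(-2) = 15)
  q = 4: r = 6, s = 0 − 4·1 = -4, t = 1 − 4·(-2) = 9  (check: 147·(-4) + 66·9 = 6)
  q = 2: r = 3, s = 1 − 2·(-4) = 9, t = -2 − 2·9 = -20  (check: 147·9 + 66·(-20) = 3)
The row with r = 3 (the gcd) gives the Bezout coefficients s = 9, t = -20.
Result: 147 · (9) + 66 · (-20) = 3.

gcd(147, 66) = 3; s = 9, t = -20 (check: 147·9 + 66·(-20) = 3).


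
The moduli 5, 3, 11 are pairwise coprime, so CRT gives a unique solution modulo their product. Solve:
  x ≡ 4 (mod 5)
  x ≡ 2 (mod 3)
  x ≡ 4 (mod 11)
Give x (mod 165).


Moduli 5, 3, 11 are pairwise coprime; by CRT there is a unique solution modulo M = 5 · 3 · 11 = 165.
Solve pairwise, accumulating the modulus:
  Start with x ≡ 4 (mod 5).
  Combine with x ≡ 2 (mod 3): since gcd(5, 3) = 1, we get a unique residue mod 15.
    Write x = 4 + 5·t and substitute into x ≡ 2 (mod 3): 5·t ≡ 2 − 4 = -2 (mod 3).
    Reduce coefficients mod 3: 2·t ≡ 1 (mod 3).
    The inverse of 2 mod 3 is 2 (since 2·2 = 4 = 1·3 + 1), so t ≡ 2·1 = 2 ≡ 2 (mod 3).
    Then x = 4 + 5·2 = 14, valid modulo lcm(5, 3) = 15: x ≡ 14 (mod 15).
  Combine with x ≡ 4 (mod 11): since gcd(15, 11) = 1, we get a unique residue mod 165.
    Write x = 14 + 15·t and substitute into x ≡ 4 (mod 11): 15·t ≡ 4 − 14 = -10 (mod 11).
    Reduce coefficients mod 11: 4·t ≡ 1 (mod 11).
    The inverse of 4 mod 11 is 3 (since 4·3 = 12 = 1·11 + 1), so t ≡ 3·1 = 3 ≡ 3 (mod 11).
    Then x = 14 + 15·3 = 59, valid modulo lcm(15, 11) = 165: x ≡ 59 (mod 165).
Verify: 59 mod 5 = 4 ✓, 59 mod 3 = 2 ✓, 59 mod 11 = 4 ✓.

x ≡ 59 (mod 165).


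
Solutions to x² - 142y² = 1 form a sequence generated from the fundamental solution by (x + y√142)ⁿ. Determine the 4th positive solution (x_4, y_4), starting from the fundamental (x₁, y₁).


Step 1: Find the fundamental solution (x₁, y₁) of x² - 142y² = 1.
  Expand √142 as a continued fraction. a₀ = ⌊√142⌋ = 11; iterate m_{k+1} = d_k·a_k − m_k, d_{k+1} = (142 − m_{k+1}²)/d_k, a_{k+1} = ⌊(a₀ + m_{k+1})/d_{k+1}⌋ (starting m₀ = 0, d₀ = 1), with convergents p_k = a_k·p_{k-1} + p_{k-2}, q_k = a_k·q_{k-1} + q_{k-2} (p₋₁ = 1, q₋₁ = 0):
  k = 0: a₀ = 11; p₀/q₀ = 11/1; p₀² − 142·q₀² = 121 − 142 = -21.
  k = 1: m = 11, d = 21, a = ⌊(11 + 11)/21⌋ = 1; p/q = (1·11 + 1)/(1·1 + 0) = 12/1; p² − 142·q² = 144 − 142 = 2.
  k = 2: m = 10, d = 2, a = ⌊(11 + 10)/2⌋ = 10; p/q = (10·12 + 11)/(10·1 + 1) = 131/11; p² − 142·q² = 17161 − 17182 = -21.
  k = 3: m = 10, d = 21, a = ⌊(11 + 10)/21⌋ = 1; p/q = (1·131 + 12)/(1·11 + 1) = 143/12; p² − 142·q² = 20449 − 20448 = 1.
  The first convergent with p² − 142·q² = 1 gives the fundamental solution (x₁, y₁) = (143, 12).
Step 2: Apply the recurrence (x_{n+1}, y_{n+1}) = (x₁x_n + 142y₁y_n, x₁y_n + y₁x_n) repeatedly.
  From (x_1, y_1) = (143, 12): x_2 = 143·143 + 142·12·12 = 40897; y_2 = 143·12 + 12·143 = 3432.
  From (x_2, y_2) = (40897, 3432): x_3 = 143·40897 + 142·12·3432 = 11696399; y_3 = 143·3432 + 12·40897 = 981540.
  From (x_3, y_3) = (11696399, 981540): x_4 = 143·11696399 + 142·12·981540 = 3345129217; y_4 = 143·981540 + 12·11696399 = 280717008.
Step 3: Verify x_4² - 142·y_4² = 11189889478427033089 - 11189889478427033088 = 1 (should be 1). ✓

(x_1, y_1) = (143, 12); (x_4, y_4) = (3345129217, 280717008).


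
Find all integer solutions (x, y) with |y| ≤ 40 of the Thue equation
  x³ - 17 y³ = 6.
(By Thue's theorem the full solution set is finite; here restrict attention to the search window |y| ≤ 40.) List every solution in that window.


The equation is x³ - 17y³ = 6. For fixed y, x³ = 17·y³ + 6, so a solution requires the RHS to be a perfect cube.
Strategy: iterate y from -40 to 40, compute RHS = 17·y³ + 6, and check whether it is a (positive or negative) perfect cube.
Check small values of y:
  y = 0: RHS = 6 is not a perfect cube.
  y = 1: RHS = 23 is not a perfect cube.
  y = -1: RHS = -11 is not a perfect cube.
  y = 2: RHS = 142 is not a perfect cube.
  y = -2: RHS = -130 is not a perfect cube.
  y = 3: RHS = 465 is not a perfect cube.
  y = -3: RHS = -453 is not a perfect cube.
Continuing the search up to |y| = 40 finds no solutions either.
No (x, y) in the scanned range satisfies the equation.

No integer solutions with |y| ≤ 40.


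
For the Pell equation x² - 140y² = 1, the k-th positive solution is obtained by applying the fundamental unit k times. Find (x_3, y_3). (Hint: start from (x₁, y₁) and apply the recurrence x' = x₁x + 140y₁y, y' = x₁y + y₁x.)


Step 1: Find the fundamental solution (x₁, y₁) of x² - 140y² = 1.
  Expand √140 as a continued fraction. a₀ = ⌊√140⌋ = 11; iterate m_{k+1} = d_k·a_k − m_k, d_{k+1} = (140 − m_{k+1}²)/d_k, a_{k+1} = ⌊(a₀ + m_{k+1})/d_{k+1}⌋ (starting m₀ = 0, d₀ = 1), with convergents p_k = a_k·p_{k-1} + p_{k-2}, q_k = a_k·q_{k-1} + q_{k-2} (p₋₁ = 1, q₋₁ = 0):
  k = 0: a₀ = 11; p₀/q₀ = 11/1; p₀² − 140·q₀² = 121 − 140 = -19.
  k = 1: m = 11, d = 19, a = ⌊(11 + 11)/19⌋ = 1; p/q = (1·11 + 1)/(1·1 + 0) = 12/1; p² − 140·q² = 144 − 140 = 4.
  k = 2: m = 8, d = 4, a = ⌊(11 + 8)/4⌋ = 4; p/q = (4·12 + 11)/(4·1 + 1) = 59/5; p² − 140·q² = 3481 − 3500 = -19.
  k = 3: m = 8, d = 19, a = ⌊(11 + 8)/19⌋ = 1; p/q = (1·59 + 12)/(1·5 + 1) = 71/6; p² − 140·q² = 5041 − 5040 = 1.
  The first convergent with p² − 140·q² = 1 gives the fundamental solution (x₁, y₁) = (71, 6).
Step 2: Apply the recurrence (x_{n+1}, y_{n+1}) = (x₁x_n + 140y₁y_n, x₁y_n + y₁x_n) repeatedly.
  From (x_1, y_1) = (71, 6): x_2 = 71·71 + 140·6·6 = 10081; y_2 = 71·6 + 6·71 = 852.
  From (x_2, y_2) = (10081, 852): x_3 = 71·10081 + 140·6·852 = 1431431; y_3 = 71·852 + 6·10081 = 120978.
Step 3: Verify x_3² - 140·y_3² = 2048994707761 - 2048994707760 = 1 (should be 1). ✓

(x_1, y_1) = (71, 6); (x_3, y_3) = (1431431, 120978).


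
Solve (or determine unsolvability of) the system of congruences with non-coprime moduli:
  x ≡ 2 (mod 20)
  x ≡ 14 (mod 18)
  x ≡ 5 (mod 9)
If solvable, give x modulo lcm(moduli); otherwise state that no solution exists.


Moduli 20, 18, 9 are not pairwise coprime, so CRT works modulo lcm(m_i) when all pairwise compatibility conditions hold.
Pairwise compatibility: gcd(m_i, m_j) must divide a_i - a_j for every pair.
Merge one congruence at a time:
  Start: x ≡ 2 (mod 20).
  Combine with x ≡ 14 (mod 18): gcd(20, 18) = 2; 14 - 2 = 12, which IS divisible by 2, so compatible.
    Write x = 2 + 20·t and substitute into x ≡ 14 (mod 18): 20·t ≡ 14 − 2 = 12 (mod 18).
    Divide the congruence (and modulus) by g = 2: 10·t ≡ 6 (mod 9).
    Reduce coefficients mod 9: 1·t ≡ 6 (mod 9).
    So t ≡ 6 (mod 9).
    Then x = 2 + 20·6 = 122, valid modulo lcm(20, 18) = 180: x ≡ 122 (mod 180).
  Combine with x ≡ 5 (mod 9): gcd(180, 9) = 9; 5 - 122 = -117, which IS divisible by 9, so compatible.
    Write x = 122 + 180·t and substitute into x ≡ 5 (mod 9): 180·t ≡ 5 − 122 = -117 (mod 9).
    Divide the congruence (and modulus) by g = 9: 20·t ≡ -13 (mod 1).
    Modulo 1 every t works; take t = 0.
    Then x = 122 + 180·0 = 122, valid modulo lcm(180, 9) = 180: x ≡ 122 (mod 180).
Verify: 122 mod 20 = 2, 122 mod 18 = 14, 122 mod 9 = 5.

x ≡ 122 (mod 180).


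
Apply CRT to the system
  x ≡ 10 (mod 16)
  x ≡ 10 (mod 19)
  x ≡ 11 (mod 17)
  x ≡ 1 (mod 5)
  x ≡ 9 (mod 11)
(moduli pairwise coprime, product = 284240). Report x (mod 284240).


Product of moduli M = 16 · 19 · 17 · 5 · 11 = 284240.
Merge one congruence at a time:
  Start: x ≡ 10 (mod 16).
  Combine with x ≡ 10 (mod 19); new modulus lcm = 304.
    Write x = 10 + 16·t and substitute into x ≡ 10 (mod 19): 16·t ≡ 10 − 10 = 0 (mod 19).
    The inverse of 16 mod 19 is 6 (since 16·6 = 96 = 5·19 + 1), so t ≡ 6·0 = 0 ≡ 0 (mod 19).
    Then x = 10 + 16·0 = 10, valid modulo lcm(16, 19) = 304: x ≡ 10 (mod 304).
  Combine with x ≡ 11 (mod 17); new modulus lcm = 5168.
    Write x = 10 + 304·t and substitute into x ≡ 11 (mod 17): 304·t ≡ 11 − 10 = 1 (mod 17).
    Reduce coefficients mod 17: 15·t ≡ 1 (mod 17).
    The inverse of 15 mod 17 is 8 (since 15·8 = 120 = 7·17 + 1), so t ≡ 8·1 = 8 ≡ 8 (mod 17).
    Then x = 10 + 304·8 = 2442, valid modulo lcm(304, 17) = 5168: x ≡ 2442 (mod 5168).
  Combine with x ≡ 1 (mod 5); new modulus lcm = 25840.
    Write x = 2442 + 5168·t and substitute into x ≡ 1 (mod 5): 5168·t ≡ 1 − 2442 = -2441 (mod 5).
    Reduce coefficients mod 5: 3·t ≡ 4 (mod 5).
    The inverse of 3 mod 5 is 2 (since 3·2 = 6 = 1·5 + 1), so t ≡ 2·4 = 8 ≡ 3 (mod 5).
    Then x = 2442 + 5168·3 = 17946, valid modulo lcm(5168, 5) = 25840: x ≡ 17946 (mod 25840).
  Combine with x ≡ 9 (mod 11); new modulus lcm = 284240.
    Write x = 17946 + 25840·t and substitute into x ≡ 9 (mod 11): 25840·t ≡ 9 − 17946 = -17937 (mod 11).
    Reduce coefficients mod 11: 1·t ≡ 4 (mod 11).
    So t ≡ 4 (mod 11).
    Then x = 17946 + 25840·4 = 121306, valid modulo lcm(25840, 11) = 284240: x ≡ 121306 (mod 284240).
Verify against each original: 121306 mod 16 = 10, 121306 mod 19 = 10, 121306 mod 17 = 11, 121306 mod 5 = 1, 121306 mod 11 = 9.

x ≡ 121306 (mod 284240).


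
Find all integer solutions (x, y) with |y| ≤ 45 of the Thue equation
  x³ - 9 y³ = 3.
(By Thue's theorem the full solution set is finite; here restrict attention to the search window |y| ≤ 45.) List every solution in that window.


The equation is x³ - 9y³ = 3. For fixed y, x³ = 9·y³ + 3, so a solution requires the RHS to be a perfect cube.
Strategy: iterate y from -45 to 45, compute RHS = 9·y³ + 3, and check whether it is a (positive or negative) perfect cube.
Check small values of y:
  y = 0: RHS = 3 is not a perfect cube.
  y = 1: RHS = 12 is not a perfect cube.
  y = -1: RHS = -6 is not a perfect cube.
  y = 2: RHS = 75 is not a perfect cube.
  y = -2: RHS = -69 is not a perfect cube.
  y = 3: RHS = 246 is not a perfect cube.
  y = -3: RHS = -240 is not a perfect cube.
Continuing the search up to |y| = 45 finds no solutions either.
No (x, y) in the scanned range satisfies the equation.

No integer solutions with |y| ≤ 45.


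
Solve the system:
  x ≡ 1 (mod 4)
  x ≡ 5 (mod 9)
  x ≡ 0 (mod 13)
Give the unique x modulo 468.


Moduli 4, 9, 13 are pairwise coprime; by CRT there is a unique solution modulo M = 4 · 9 · 13 = 468.
Solve pairwise, accumulating the modulus:
  Start with x ≡ 1 (mod 4).
  Combine with x ≡ 5 (mod 9): since gcd(4, 9) = 1, we get a unique residue mod 36.
    Write x = 1 + 4·t and substitute into x ≡ 5 (mod 9): 4·t ≡ 5 − 1 = 4 (mod 9).
    The inverse of 4 mod 9 is 7 (since 4·7 = 28 = 3·9 + 1), so t ≡ 7·4 = 28 ≡ 1 (mod 9).
    Then x = 1 + 4·1 = 5, valid modulo lcm(4, 9) = 36: x ≡ 5 (mod 36).
  Combine with x ≡ 0 (mod 13): since gcd(36, 13) = 1, we get a unique residue mod 468.
    Write x = 5 + 36·t and substitute into x ≡ 0 (mod 13): 36·t ≡ 0 − 5 = -5 (mod 13).
    Reduce coefficients mod 13: 10·t ≡ 8 (mod 13).
    The inverse of 10 mod 13 is 4 (since 10·4 = 40 = 3·13 + 1), so t ≡ 4·8 = 32 ≡ 6 (mod 13).
    Then x = 5 + 36·6 = 221, valid modulo lcm(36, 13) = 468: x ≡ 221 (mod 468).
Verify: 221 mod 4 = 1 ✓, 221 mod 9 = 5 ✓, 221 mod 13 = 0 ✓.

x ≡ 221 (mod 468).


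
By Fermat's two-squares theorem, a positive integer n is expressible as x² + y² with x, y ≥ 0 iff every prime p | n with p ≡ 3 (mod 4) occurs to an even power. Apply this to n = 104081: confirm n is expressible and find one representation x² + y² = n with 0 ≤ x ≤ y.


Step 1: Factor n = 104081 = 29 · 37 · 97.
Step 2: Check the mod-4 condition on each prime factor: 29 ≡ 1 (mod 4), exponent 1; 37 ≡ 1 (mod 4), exponent 1; 97 ≡ 1 (mod 4), exponent 1.
All primes ≡ 3 (mod 4) appear to even exponent (or don't appear), so by the two-squares theorem n IS expressible as a sum of two squares.
Step 3: Build a representation. Here n = 29 · 37 · 97 is a product of primes ≡ 1 (mod 4). Each prime p ≡ 1 (mod 4) is itself a sum of two squares; find a² by testing p − a² for a perfect square:
  29: 29 − 1² = 28, 29 − 2² = 25 = 5² ⇒ 29 = 2² + 5².
  37: 37 − 1² = 36 = 6² ⇒ 37 = 1² + 6².
  97: 97 − 1² = 96, 97 − 2² = 93, 97 − 3² = 88, 97 − 4² = 81 = 9² ⇒ 97 = 4² + 9².
  Combine using the Brahmagupta–Fibonacci identity (a² + b²)(c² + d²) = (ac − bd)² + (ad + bc)² = (ac + bd)² + (ad − bc)²:
  29 · 37 = 1073: from (2² + 5²)(1² + 6²), take (2·1 − 5·6, 2·6 + 5·1) = (2 − 30, 12 + 5) = (-28, 17); dropping signs (only squares matter) gives (28, 17); check 28² + 17² = 784 + 289 = 1073 ✓.
  1073 · 97 = 104081: from (28² + 17²)(4² + 9²), take (28·4 − 17·9, 28·9 + 17·4) = (112 − 153, 252 + 68) = (-41, 320); dropping signs (only squares matter) gives (41, 320); check 41² + 320² = 1681 + 102400 = 104081 ✓.
Step 4: Order so x ≤ y and verify: 41² + 320² = 1681 + 102400 = 104081 = n. ✓

n = 104081 = 41² + 320² (one valid representation with x ≤ y).


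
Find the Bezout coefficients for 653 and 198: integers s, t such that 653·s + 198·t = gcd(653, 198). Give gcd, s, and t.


Euclidean algorithm on (653, 198) — divide until remainder is 0:
  653 = 3 · 198 + 59
  198 = 3 · 59 + 21
  59 = 2 · 21 + 17
  21 = 1 · 17 + 4
  17 = 4 · 4 + 1
  4 = 4 · 1 + 0
gcd(653, 198) = 1.
Track Bezout coefficients alongside the remainders: start with r₀ = 653 = a·1 + b·0 (s = 1, t = 0) and r₁ = 198 = a·0 + b·1 (s = 0, t = 1); each new remainder r_{k+1} = r_{k-1} − q_k·r_k inherits s_{k+1} = s_{k-1} − q_k·s_k, t_{k+1} = t_{k-1} − q_k·t_k, so r_k = a·s_k + b·t_k at every step:
  q = 3: r = 59, s = 1 − 3·0 = 1, t = 0 − 3·1 = -3  (check: 653·1 + 198·(-3) = 59)
  q = 3: r = 21, s = 0 − 3·1 = -3, t = 1 − 3·(-3) = 10  (check: 653·(-3) + 198·10 = 21)
  q = 2: r = 17, s = 1 − 2·(-3) = 7, t = -3 − 2·10 = -23  (check: 653·7 + 198·(-23) = 17)
  q = 1: r = 4, s = -3 − 1·7 = -10, t = 10 − 1·(-23) = 33  (check: 653·(-10) + 198·33 = 4)
  q = 4: r = 1, s = 7 − 4·(-10) = 47, t = -23 − 4·33 = -155  (check: 653·47 + 198·(-155) = 1)
The row with r = 1 (the gcd) gives the Bezout coefficients s = 47, t = -155.
Result: 653 · (47) + 198 · (-155) = 1.

gcd(653, 198) = 1; s = 47, t = -155 (check: 653·47 + 198·(-155) = 1).


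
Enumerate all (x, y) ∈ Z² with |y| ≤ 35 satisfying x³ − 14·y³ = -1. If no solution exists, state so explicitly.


The equation is x³ - 14y³ = -1. For fixed y, x³ = 14·y³ − 1, so a solution requires the RHS to be a perfect cube.
Strategy: iterate y from -35 to 35, compute RHS = 14·y³ − 1, and check whether it is a (positive or negative) perfect cube.
Check small values of y:
  y = 0: RHS = -1 = (-1)³ ⇒ x = -1 works.
  y = 1: RHS = 13 is not a perfect cube.
  y = -1: RHS = -15 is not a perfect cube.
  y = 2: RHS = 111 is not a perfect cube.
  y = -2: RHS = -113 is not a perfect cube.
  y = 3: RHS = 377 is not a perfect cube.
  y = -3: RHS = -379 is not a perfect cube.
Continuing the search up to |y| = 35 finds no further solutions beyond those listed.
Collected solutions: (-1, 0).

Solutions (with |y| ≤ 35): (-1, 0).


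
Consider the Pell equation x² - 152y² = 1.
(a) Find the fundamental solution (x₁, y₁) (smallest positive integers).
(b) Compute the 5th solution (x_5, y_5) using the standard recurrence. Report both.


Step 1: Find the fundamental solution (x₁, y₁) of x² - 152y² = 1.
  Expand √152 as a continued fraction. a₀ = ⌊√152⌋ = 12; iterate m_{k+1} = d_k·a_k − m_k, d_{k+1} = (152 − m_{k+1}²)/d_k, a_{k+1} = ⌊(a₀ + m_{k+1})/d_{k+1}⌋ (starting m₀ = 0, d₀ = 1), with convergents p_k = a_k·p_{k-1} + p_{k-2}, q_k = a_k·q_{k-1} + q_{k-2} (p₋₁ = 1, q₋₁ = 0):
  k = 0: a₀ = 12; p₀/q₀ = 12/1; p₀² − 152·q₀² = 144 − 152 = -8.
  k = 1: m = 12, d = 8, a = ⌊(12 + 12)/8⌋ = 3; p/q = (3·12 + 1)/(3·1 + 0) = 37/3; p² − 152·q² = 1369 − 1368 = 1.
  The first convergent with p² − 152·q² = 1 gives the fundamental solution (x₁, y₁) = (37, 3).
Step 2: Apply the recurrence (x_{n+1}, y_{n+1}) = (x₁x_n + 152y₁y_n, x₁y_n + y₁x_n) repeatedly.
  From (x_1, y_1) = (37, 3): x_2 = 37·37 + 152·3·3 = 2737; y_2 = 37·3 + 3·37 = 222.
  From (x_2, y_2) = (2737, 222): x_3 = 37·2737 + 152·3·222 = 202501; y_3 = 37·222 + 3·2737 = 16425.
  From (x_3, y_3) = (202501, 16425): x_4 = 37·202501 + 152·3·16425 = 14982337; y_4 = 37·16425 + 3·202501 = 1215228.
  From (x_4, y_4) = (14982337, 1215228): x_5 = 37·14982337 + 152·3·1215228 = 1108490437; y_5 = 37·1215228 + 3·14982337 = 89910447.
Step 3: Verify x_5² - 152·y_5² = 1228751048920450969 - 1228751048920450968 = 1 (should be 1). ✓

(x_1, y_1) = (37, 3); (x_5, y_5) = (1108490437, 89910447).


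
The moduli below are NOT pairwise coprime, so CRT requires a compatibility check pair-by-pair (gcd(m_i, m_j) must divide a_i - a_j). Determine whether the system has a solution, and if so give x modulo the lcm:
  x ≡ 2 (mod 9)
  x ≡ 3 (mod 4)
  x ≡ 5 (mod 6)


Moduli 9, 4, 6 are not pairwise coprime, so CRT works modulo lcm(m_i) when all pairwise compatibility conditions hold.
Pairwise compatibility: gcd(m_i, m_j) must divide a_i - a_j for every pair.
Merge one congruence at a time:
  Start: x ≡ 2 (mod 9).
  Combine with x ≡ 3 (mod 4): gcd(9, 4) = 1; 3 - 2 = 1, which IS divisible by 1, so compatible.
    Write x = 2 + 9·t and substitute into x ≡ 3 (mod 4): 9·t ≡ 3 − 2 = 1 (mod 4).
    Reduce coefficients mod 4: 1·t ≡ 1 (mod 4).
    So t ≡ 1 (mod 4).
    Then x = 2 + 9·1 = 11, valid modulo lcm(9, 4) = 36: x ≡ 11 (mod 36).
  Combine with x ≡ 5 (mod 6): gcd(36, 6) = 6; 5 - 11 = -6, which IS divisible by 6, so compatible.
    Write x = 11 + 36·t and substitute into x ≡ 5 (mod 6): 36·t ≡ 5 − 11 = -6 (mod 6).
    Divide the congruence (and modulus) by g = 6: 6·t ≡ -1 (mod 1).
    Modulo 1 every t works; take t = 0.
    Then x = 11 + 36·0 = 11, valid modulo lcm(36, 6) = 36: x ≡ 11 (mod 36).
Verify: 11 mod 9 = 2, 11 mod 4 = 3, 11 mod 6 = 5.

x ≡ 11 (mod 36).


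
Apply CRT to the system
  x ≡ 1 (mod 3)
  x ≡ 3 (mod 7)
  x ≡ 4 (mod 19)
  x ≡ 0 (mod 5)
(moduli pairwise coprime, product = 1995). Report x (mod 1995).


Product of moduli M = 3 · 7 · 19 · 5 = 1995.
Merge one congruence at a time:
  Start: x ≡ 1 (mod 3).
  Combine with x ≡ 3 (mod 7); new modulus lcm = 21.
    Write x = 1 + 3·t and substitute into x ≡ 3 (mod 7): 3·t ≡ 3 − 1 = 2 (mod 7).
    The inverse of 3 mod 7 is 5 (since 3·5 = 15 = 2·7 + 1), so t ≡ 5·2 = 10 ≡ 3 (mod 7).
    Then x = 1 + 3·3 = 10, valid modulo lcm(3, 7) = 21: x ≡ 10 (mod 21).
  Combine with x ≡ 4 (mod 19); new modulus lcm = 399.
    Write x = 10 + 21·t and substitute into x ≡ 4 (mod 19): 21·t ≡ 4 − 10 = -6 (mod 19).
    Reduce coefficients mod 19: 2·t ≡ 13 (mod 19).
    The inverse of 2 mod 19 is 10 (since 2·10 = 20 = 1·19 + 1), so t ≡ 10·13 = 130 ≡ 16 (mod 19).
    Then x = 10 + 21·16 = 346, valid modulo lcm(21, 19) = 399: x ≡ 346 (mod 399).
  Combine with x ≡ 0 (mod 5); new modulus lcm = 1995.
    Write x = 346 + 399·t and substitute into x ≡ 0 (mod 5): 399·t ≡ 0 − 346 = -346 (mod 5).
    Reduce coefficients mod 5: 4·t ≡ 4 (mod 5).
    The inverse of 4 mod 5 is 4 (since 4·4 = 16 = 3·5 + 1), so t ≡ 4·4 = 16 ≡ 1 (mod 5).
    Then x = 346 + 399·1 = 745, valid modulo lcm(399, 5) = 1995: x ≡ 745 (mod 1995).
Verify against each original: 745 mod 3 = 1, 745 mod 7 = 3, 745 mod 19 = 4, 745 mod 5 = 0.

x ≡ 745 (mod 1995).


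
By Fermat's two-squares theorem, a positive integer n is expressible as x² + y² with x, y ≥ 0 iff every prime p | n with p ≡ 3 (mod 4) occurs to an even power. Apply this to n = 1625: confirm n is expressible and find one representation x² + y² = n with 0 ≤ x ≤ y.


Step 1: Factor n = 1625 = 5^3 · 13.
Step 2: Check the mod-4 condition on each prime factor: 5 ≡ 1 (mod 4), exponent 3; 13 ≡ 1 (mod 4), exponent 1.
All primes ≡ 3 (mod 4) appear to even exponent (or don't appear), so by the two-squares theorem n IS expressible as a sum of two squares.
Step 3: Build a representation. Group n = k² · m with k = 5 and m = 5 · 13 = 65 (a product of primes ≡ 1 (mod 4)); a representation of m scales to one of n via (k·x)² + (k·y)² = k²(x² + y²). Each prime p ≡ 1 (mod 4) is itself a sum of two squares; find a² by testing p − a² for a perfect square:
  5: 5 − 1² = 4 = 2² ⇒ 5 = 1² + 2².
  13: 13 − 1² = 12, 13 − 2² = 9 = 3² ⇒ 13 = 2² + 3².
  Combine using the Brahmagupta–Fibonacci identity (a² + b²)(c² + d²) = (ac − bd)² + (ad + bc)² = (ac + bd)² + (ad − bc)²:
  5 · 13 = 65: from (1² + 2²)(2² + 3²), take (1·2 − 2·3, 1·3 + 2·2) = (2 − 6, 3 + 4) = (-4, 7); dropping signs (only squares matter) gives (4, 7); check 4² + 7² = 16 + 49 = 65 ✓.
  Scale by k = 5: (5·4, 5·7) = (20, 35).
Step 4: Order so x ≤ y and verify: 20² + 35² = 400 + 1225 = 1625 = n. ✓

n = 1625 = 20² + 35² (one valid representation with x ≤ y).


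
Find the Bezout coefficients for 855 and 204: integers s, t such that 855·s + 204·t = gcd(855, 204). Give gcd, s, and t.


Euclidean algorithm on (855, 204) — divide until remainder is 0:
  855 = 4 · 204 + 39
  204 = 5 · 39 + 9
  39 = 4 · 9 + 3
  9 = 3 · 3 + 0
gcd(855, 204) = 3.
Track Bezout coefficients alongside the remainders: start with r₀ = 855 = a·1 + b·0 (s = 1, t = 0) and r₁ = 204 = a·0 + b·1 (s = 0, t = 1); each new remainder r_{k+1} = r_{k-1} − q_k·r_k inherits s_{k+1} = s_{k-1} − q_k·s_k, t_{k+1} = t_{k-1} − q_k·t_k, so r_k = a·s_k + b·t_k at every step:
  q = 4: r = 39, s = 1 − 4·0 = 1, t = 0 − 4·1 = -4  (check: 855·1 + 204·(-4) = 39)
  q = 5: r = 9, s = 0 − 5·1 = -5, t = 1 − 5·(-4) = 21  (check: 855·(-5) + 204·21 = 9)
  q = 4: r = 3, s = 1 − 4·(-5) = 21, t = -4 − 4·21 = -88  (check: 855·21 + 204·(-88) = 3)
The row with r = 3 (the gcd) gives the Bezout coefficients s = 21, t = -88.
Result: 855 · (21) + 204 · (-88) = 3.

gcd(855, 204) = 3; s = 21, t = -88 (check: 855·21 + 204·(-88) = 3).


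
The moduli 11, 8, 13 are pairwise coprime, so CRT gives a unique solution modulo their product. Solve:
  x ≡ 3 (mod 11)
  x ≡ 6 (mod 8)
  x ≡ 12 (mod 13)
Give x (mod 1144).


Moduli 11, 8, 13 are pairwise coprime; by CRT there is a unique solution modulo M = 11 · 8 · 13 = 1144.
Solve pairwise, accumulating the modulus:
  Start with x ≡ 3 (mod 11).
  Combine with x ≡ 6 (mod 8): since gcd(11, 8) = 1, we get a unique residue mod 88.
    Write x = 3 + 11·t and substitute into x ≡ 6 (mod 8): 11·t ≡ 6 − 3 = 3 (mod 8).
    Reduce coefficients mod 8: 3·t ≡ 3 (mod 8).
    The inverse of 3 mod 8 is 3 (since 3·3 = 9 = 1·8 + 1), so t ≡ 3·3 = 9 ≡ 1 (mod 8).
    Then x = 3 + 11·1 = 14, valid modulo lcm(11, 8) = 88: x ≡ 14 (mod 88).
  Combine with x ≡ 12 (mod 13): since gcd(88, 13) = 1, we get a unique residue mod 1144.
    Write x = 14 + 88·t and substitute into x ≡ 12 (mod 13): 88·t ≡ 12 − 14 = -2 (mod 13).
    Reduce coefficients mod 13: 10·t ≡ 11 (mod 13).
    The inverse of 10 mod 13 is 4 (since 10·4 = 40 = 3·13 + 1), so t ≡ 4·11 = 44 ≡ 5 (mod 13).
    Then x = 14 + 88·5 = 454, valid modulo lcm(88, 13) = 1144: x ≡ 454 (mod 1144).
Verify: 454 mod 11 = 3 ✓, 454 mod 8 = 6 ✓, 454 mod 13 = 12 ✓.

x ≡ 454 (mod 1144).


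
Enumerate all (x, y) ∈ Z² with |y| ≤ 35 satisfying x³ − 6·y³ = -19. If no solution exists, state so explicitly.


The equation is x³ - 6y³ = -19. For fixed y, x³ = 6·y³ − 19, so a solution requires the RHS to be a perfect cube.
Strategy: iterate y from -35 to 35, compute RHS = 6·y³ − 19, and check whether it is a (positive or negative) perfect cube.
Check small values of y:
  y = 0: RHS = -19 is not a perfect cube.
  y = 1: RHS = -13 is not a perfect cube.
  y = -1: RHS = -25 is not a perfect cube.
  y = 2: RHS = 29 is not a perfect cube.
  y = -2: RHS = -67 is not a perfect cube.
  y = 3: RHS = 143 is not a perfect cube.
  y = -3: RHS = -181 is not a perfect cube.
Continuing the search up to |y| = 35 finds no solutions either.
No (x, y) in the scanned range satisfies the equation.

No integer solutions with |y| ≤ 35.


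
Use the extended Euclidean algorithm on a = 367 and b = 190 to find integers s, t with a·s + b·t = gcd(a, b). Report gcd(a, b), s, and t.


Euclidean algorithm on (367, 190) — divide until remainder is 0:
  367 = 1 · 190 + 177
  190 = 1 · 177 + 13
  177 = 13 · 13 + 8
  13 = 1 · 8 + 5
  8 = 1 · 5 + 3
  5 = 1 · 3 + 2
  3 = 1 · 2 + 1
  2 = 2 · 1 + 0
gcd(367, 190) = 1.
Track Bezout coefficients alongside the remainders: start with r₀ = 367 = a·1 + b·0 (s = 1, t = 0) and r₁ = 190 = a·0 + b·1 (s = 0, t = 1); each new remainder r_{k+1} = r_{k-1} − q_k·r_k inherits s_{k+1} = s_{k-1} − q_k·s_k, t_{k+1} = t_{k-1} − q_k·t_k, so r_k = a·s_k + b·t_k at every step:
  q = 1: r = 177, s = 1 − 1·0 = 1, t = 0 − 1·1 = -1  (check: 367·1 + 190·(-1) = 177)
  q = 1: r = 13, s = 0 − 1·1 = -1, t = 1 − 1·(-1) = 2  (check: 367·(-1) + 190·2 = 13)
  q = 13: r = 8, s = 1 − 13·(-1) = 14, t = -1 − 13·2 = -27  (check: 367·14 + 190·(-27) = 8)
  q = 1: r = 5, s = -1 − 1·14 = -15, t = 2 − 1·(-27) = 29  (check: 367·(-15) + 190·29 = 5)
  q = 1: r = 3, s = 14 − 1·(-15) = 29, t = -27 − 1·29 = -56  (check: 367·29 + 190·(-56) = 3)
  q = 1: r = 2, s = -15 − 1·29 = -44, t = 29 − 1·(-56) = 85  (check: 367·(-44) + 190·85 = 2)
  q = 1: r = 1, s = 29 − 1·(-44) = 73, t = -56 − 1·85 = -141  (check: 367·73 + 190·(-141) = 1)
The row with r = 1 (the gcd) gives the Bezout coefficients s = 73, t = -141.
Result: 367 · (73) + 190 · (-141) = 1.

gcd(367, 190) = 1; s = 73, t = -141 (check: 367·73 + 190·(-141) = 1).


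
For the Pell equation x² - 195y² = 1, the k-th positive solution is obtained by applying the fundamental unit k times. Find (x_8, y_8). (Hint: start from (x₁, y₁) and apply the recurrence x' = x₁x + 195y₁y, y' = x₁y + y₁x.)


Step 1: Find the fundamental solution (x₁, y₁) of x² - 195y² = 1.
  Expand √195 as a continued fraction. a₀ = ⌊√195⌋ = 13; iterate m_{k+1} = d_k·a_k − m_k, d_{k+1} = (195 − m_{k+1}²)/d_k, a_{k+1} = ⌊(a₀ + m_{k+1})/d_{k+1}⌋ (starting m₀ = 0, d₀ = 1), with convergents p_k = a_k·p_{k-1} + p_{k-2}, q_k = a_k·q_{k-1} + q_{k-2} (p₋₁ = 1, q₋₁ = 0):
  k = 0: a₀ = 13; p₀/q₀ = 13/1; p₀² − 195·q₀² = 169 − 195 = -26.
  k = 1: m = 13, d = 26, a = ⌊(13 + 13)/26⌋ = 1; p/q = (1·13 + 1)/(1·1 + 0) = 14/1; p² − 195·q² = 196 − 195 = 1.
  The first convergent with p² − 195·q² = 1 gives the fundamental solution (x₁, y₁) = (14, 1).
Step 2: Apply the recurrence (x_{n+1}, y_{n+1}) = (x₁x_n + 195y₁y_n, x₁y_n + y₁x_n) repeatedly.
  From (x_1, y_1) = (14, 1): x_2 = 14·14 + 195·1·1 = 391; y_2 = 14·1 + 1·14 = 28.
  From (x_2, y_2) = (391, 28): x_3 = 14·391 + 195·1·28 = 10934; y_3 = 14·28 + 1·391 = 783.
  From (x_3, y_3) = (10934, 783): x_4 = 14·10934 + 195·1·783 = 305761; y_4 = 14·783 + 1·10934 = 21896.
  From (x_4, y_4) = (305761, 21896): x_5 = 14·305761 + 195·1·21896 = 8550374; y_5 = 14·21896 + 1·305761 = 612305.
  From (x_5, y_5) = (8550374, 612305): x_6 = 14·8550374 + 195·1·612305 = 239104711; y_6 = 14·612305 + 1·8550374 = 17122644.
  From (x_6, y_6) = (239104711, 17122644): x_7 = 14·239104711 + 195·1·17122644 = 6686381534; y_7 = 14·17122644 + 1·239104711 = 478821727.
  From (x_7, y_7) = (6686381534, 478821727): x_8 = 14·6686381534 + 195·1·478821727 = 186979578241; y_8 = 14·478821727 + 1·6686381534 = 13389885712.
Step 3: Verify x_8² - 195·y_8² = 34961362679182240654081 - 34961362679182240654080 = 1 (should be 1). ✓

(x_1, y_1) = (14, 1); (x_8, y_8) = (186979578241, 13389885712).


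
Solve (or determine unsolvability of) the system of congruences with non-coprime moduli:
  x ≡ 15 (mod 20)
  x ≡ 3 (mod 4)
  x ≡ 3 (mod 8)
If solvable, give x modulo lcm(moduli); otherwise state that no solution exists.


Moduli 20, 4, 8 are not pairwise coprime, so CRT works modulo lcm(m_i) when all pairwise compatibility conditions hold.
Pairwise compatibility: gcd(m_i, m_j) must divide a_i - a_j for every pair.
Merge one congruence at a time:
  Start: x ≡ 15 (mod 20).
  Combine with x ≡ 3 (mod 4): gcd(20, 4) = 4; 3 - 15 = -12, which IS divisible by 4, so compatible.
    Write x = 15 + 20·t and substitute into x ≡ 3 (mod 4): 20·t ≡ 3 − 15 = -12 (mod 4).
    Divide the congruence (and modulus) by g = 4: 5·t ≡ -3 (mod 1).
    Modulo 1 every t works; take t = 0.
    Then x = 15 + 20·0 = 15, valid modulo lcm(20, 4) = 20: x ≡ 15 (mod 20).
  Combine with x ≡ 3 (mod 8): gcd(20, 8) = 4; 3 - 15 = -12, which IS divisible by 4, so compatible.
    Write x = 15 + 20·t and substitute into x ≡ 3 (mod 8): 20·t ≡ 3 − 15 = -12 (mod 8).
    Divide the congruence (and modulus) by g = 4: 5·t ≡ -3 (mod 2).
    Reduce coefficients mod 2: 1·t ≡ 1 (mod 2).
    So t ≡ 1 (mod 2).
    Then x = 15 + 20·1 = 35, valid modulo lcm(20, 8) = 40: x ≡ 35 (mod 40).
Verify: 35 mod 20 = 15, 35 mod 4 = 3, 35 mod 8 = 3.

x ≡ 35 (mod 40).


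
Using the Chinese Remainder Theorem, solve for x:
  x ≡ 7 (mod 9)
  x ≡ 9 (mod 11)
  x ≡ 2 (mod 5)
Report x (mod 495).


Moduli 9, 11, 5 are pairwise coprime; by CRT there is a unique solution modulo M = 9 · 11 · 5 = 495.
Solve pairwise, accumulating the modulus:
  Start with x ≡ 7 (mod 9).
  Combine with x ≡ 9 (mod 11): since gcd(9, 11) = 1, we get a unique residue mod 99.
    Write x = 7 + 9·t and substitute into x ≡ 9 (mod 11): 9·t ≡ 9 − 7 = 2 (mod 11).
    The inverse of 9 mod 11 is 5 (since 9·5 = 45 = 4·11 + 1), so t ≡ 5·2 = 10 ≡ 10 (mod 11).
    Then x = 7 + 9·10 = 97, valid modulo lcm(9, 11) = 99: x ≡ 97 (mod 99).
  Combine with x ≡ 2 (mod 5): since gcd(99, 5) = 1, we get a unique residue mod 495.
    Write x = 97 + 99·t and substitute into x ≡ 2 (mod 5): 99·t ≡ 2 − 97 = -95 (mod 5).
    Reduce coefficients mod 5: 4·t ≡ 0 (mod 5).
    The inverse of 4 mod 5 is 4 (since 4·4 = 16 = 3·5 + 1), so t ≡ 4·0 = 0 ≡ 0 (mod 5).
    Then x = 97 + 99·0 = 97, valid modulo lcm(99, 5) = 495: x ≡ 97 (mod 495).
Verify: 97 mod 9 = 7 ✓, 97 mod 11 = 9 ✓, 97 mod 5 = 2 ✓.

x ≡ 97 (mod 495).


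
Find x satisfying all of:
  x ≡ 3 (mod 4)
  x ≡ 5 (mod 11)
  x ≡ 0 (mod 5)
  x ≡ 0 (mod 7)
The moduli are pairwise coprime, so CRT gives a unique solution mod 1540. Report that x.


Product of moduli M = 4 · 11 · 5 · 7 = 1540.
Merge one congruence at a time:
  Start: x ≡ 3 (mod 4).
  Combine with x ≡ 5 (mod 11); new modulus lcm = 44.
    Write x = 3 + 4·t and substitute into x ≡ 5 (mod 11): 4·t ≡ 5 − 3 = 2 (mod 11).
    The inverse of 4 mod 11 is 3 (since 4·3 = 12 = 1·11 + 1), so t ≡ 3·2 = 6 ≡ 6 (mod 11).
    Then x = 3 + 4·6 = 27, valid modulo lcm(4, 11) = 44: x ≡ 27 (mod 44).
  Combine with x ≡ 0 (mod 5); new modulus lcm = 220.
    Write x = 27 + 44·t and substitute into x ≡ 0 (mod 5): 44·t ≡ 0 − 27 = -27 (mod 5).
    Reduce coefficients mod 5: 4·t ≡ 3 (mod 5).
    The inverse of 4 mod 5 is 4 (since 4·4 = 16 = 3·5 + 1), so t ≡ 4·3 = 12 ≡ 2 (mod 5).
    Then x = 27 + 44·2 = 115, valid modulo lcm(44, 5) = 220: x ≡ 115 (mod 220).
  Combine with x ≡ 0 (mod 7); new modulus lcm = 1540.
    Write x = 115 + 220·t and substitute into x ≡ 0 (mod 7): 220·t ≡ 0 − 115 = -115 (mod 7).
    Reduce coefficients mod 7: 3·t ≡ 4 (mod 7).
    The inverse of 3 mod 7 is 5 (since 3·5 = 15 = 2·7 + 1), so t ≡ 5·4 = 20 ≡ 6 (mod 7).
    Then x = 115 + 220·6 = 1435, valid modulo lcm(220, 7) = 1540: x ≡ 1435 (mod 1540).
Verify against each original: 1435 mod 4 = 3, 1435 mod 11 = 5, 1435 mod 5 = 0, 1435 mod 7 = 0.

x ≡ 1435 (mod 1540).


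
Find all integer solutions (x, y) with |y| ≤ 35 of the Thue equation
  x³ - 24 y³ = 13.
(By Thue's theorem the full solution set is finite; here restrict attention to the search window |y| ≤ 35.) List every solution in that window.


The equation is x³ - 24y³ = 13. For fixed y, x³ = 24·y³ + 13, so a solution requires the RHS to be a perfect cube.
Strategy: iterate y from -35 to 35, compute RHS = 24·y³ + 13, and check whether it is a (positive or negative) perfect cube.
Check small values of y:
  y = 0: RHS = 13 is not a perfect cube.
  y = 1: RHS = 37 is not a perfect cube.
  y = -1: RHS = -11 is not a perfect cube.
  y = 2: RHS = 205 is not a perfect cube.
  y = -2: RHS = -179 is not a perfect cube.
  y = 3: RHS = 661 is not a perfect cube.
  y = -3: RHS = -635 is not a perfect cube.
Continuing the search up to |y| = 35 finds no solutions either.
No (x, y) in the scanned range satisfies the equation.

No integer solutions with |y| ≤ 35.


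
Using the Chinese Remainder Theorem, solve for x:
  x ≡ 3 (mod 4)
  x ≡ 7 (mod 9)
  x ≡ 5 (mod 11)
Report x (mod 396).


Moduli 4, 9, 11 are pairwise coprime; by CRT there is a unique solution modulo M = 4 · 9 · 11 = 396.
Solve pairwise, accumulating the modulus:
  Start with x ≡ 3 (mod 4).
  Combine with x ≡ 7 (mod 9): since gcd(4, 9) = 1, we get a unique residue mod 36.
    Write x = 3 + 4·t and substitute into x ≡ 7 (mod 9): 4·t ≡ 7 − 3 = 4 (mod 9).
    The inverse of 4 mod 9 is 7 (since 4·7 = 28 = 3·9 + 1), so t ≡ 7·4 = 28 ≡ 1 (mod 9).
    Then x = 3 + 4·1 = 7, valid modulo lcm(4, 9) = 36: x ≡ 7 (mod 36).
  Combine with x ≡ 5 (mod 11): since gcd(36, 11) = 1, we get a unique residue mod 396.
    Write x = 7 + 36·t and substitute into x ≡ 5 (mod 11): 36·t ≡ 5 − 7 = -2 (mod 11).
    Reduce coefficients mod 11: 3·t ≡ 9 (mod 11).
    The inverse of 3 mod 11 is 4 (since 3·4 = 12 = 1·11 + 1), so t ≡ 4·9 = 36 ≡ 3 (mod 11).
    Then x = 7 + 36·3 = 115, valid modulo lcm(36, 11) = 396: x ≡ 115 (mod 396).
Verify: 115 mod 4 = 3 ✓, 115 mod 9 = 7 ✓, 115 mod 11 = 5 ✓.

x ≡ 115 (mod 396).
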